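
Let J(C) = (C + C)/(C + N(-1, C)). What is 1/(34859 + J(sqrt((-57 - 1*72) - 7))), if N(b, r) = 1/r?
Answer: 135/4706237 ≈ 2.8685e-5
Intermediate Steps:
J(C) = 2*C/(C + 1/C) (J(C) = (C + C)/(C + 1/C) = (2*C)/(C + 1/C) = 2*C/(C + 1/C))
1/(34859 + J(sqrt((-57 - 1*72) - 7))) = 1/(34859 + 2*(sqrt((-57 - 1*72) - 7))**2/(1 + (sqrt((-57 - 1*72) - 7))**2)) = 1/(34859 + 2*(sqrt((-57 - 72) - 7))**2/(1 + (sqrt((-57 - 72) - 7))**2)) = 1/(34859 + 2*(sqrt(-129 - 7))**2/(1 + (sqrt(-129 - 7))**2)) = 1/(34859 + 2*(sqrt(-136))**2/(1 + (sqrt(-136))**2)) = 1/(34859 + 2*(2*I*sqrt(34))**2/(1 + (2*I*sqrt(34))**2)) = 1/(34859 + 2*(-136)/(1 - 136)) = 1/(34859 + 2*(-136)/(-135)) = 1/(34859 + 2*(-136)*(-1/135)) = 1/(34859 + 272/135) = 1/(4706237/135) = 135/4706237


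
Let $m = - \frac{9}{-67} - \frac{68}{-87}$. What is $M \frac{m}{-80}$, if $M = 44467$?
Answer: $- \frac{237409313}{466320} \approx -509.11$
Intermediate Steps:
$m = \frac{5339}{5829}$ ($m = \left(-9\right) \left(- \frac{1}{67}\right) - - \frac{68}{87} = \frac{9}{67} + \frac{68}{87} = \frac{5339}{5829} \approx 0.91594$)
$M \frac{m}{-80} = 44467 \frac{5339}{5829 \left(-80\right)} = 44467 \cdot \frac{5339}{5829} \left(- \frac{1}{80}\right) = 44467 \left(- \frac{5339}{466320}\right) = - \frac{237409313}{466320}$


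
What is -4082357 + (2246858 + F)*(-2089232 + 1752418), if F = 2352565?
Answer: -1549154140679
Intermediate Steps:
-4082357 + (2246858 + F)*(-2089232 + 1752418) = -4082357 + (2246858 + 2352565)*(-2089232 + 1752418) = -4082357 + 4599423*(-336814) = -4082357 - 1549150058322 = -1549154140679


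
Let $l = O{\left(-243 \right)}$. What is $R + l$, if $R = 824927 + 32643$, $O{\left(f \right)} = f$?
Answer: $857327$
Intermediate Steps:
$l = -243$
$R = 857570$
$R + l = 857570 - 243 = 857327$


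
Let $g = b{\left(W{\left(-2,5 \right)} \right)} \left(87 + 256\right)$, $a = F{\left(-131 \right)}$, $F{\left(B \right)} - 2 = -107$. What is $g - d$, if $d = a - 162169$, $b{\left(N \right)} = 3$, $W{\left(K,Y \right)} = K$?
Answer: $163303$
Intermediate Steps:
$F{\left(B \right)} = -105$ ($F{\left(B \right)} = 2 - 107 = -105$)
$a = -105$
$d = -162274$ ($d = -105 - 162169 = -162274$)
$g = 1029$ ($g = 3 \left(87 + 256\right) = 3 \cdot 343 = 1029$)
$g - d = 1029 - -162274 = 1029 + 162274 = 163303$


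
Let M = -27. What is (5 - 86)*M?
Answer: 2187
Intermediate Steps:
(5 - 86)*M = (5 - 86)*(-27) = -81*(-27) = 2187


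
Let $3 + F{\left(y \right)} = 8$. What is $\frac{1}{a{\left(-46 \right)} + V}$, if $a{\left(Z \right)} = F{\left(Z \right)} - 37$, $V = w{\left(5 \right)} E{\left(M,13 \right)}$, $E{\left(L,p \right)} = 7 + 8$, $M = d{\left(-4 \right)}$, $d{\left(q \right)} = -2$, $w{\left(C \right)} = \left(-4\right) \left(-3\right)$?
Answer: $\frac{1}{148} \approx 0.0067568$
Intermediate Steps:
$w{\left(C \right)} = 12$
$F{\left(y \right)} = 5$ ($F{\left(y \right)} = -3 + 8 = 5$)
$M = -2$
$E{\left(L,p \right)} = 15$
$V = 180$ ($V = 12 \cdot 15 = 180$)
$a{\left(Z \right)} = -32$ ($a{\left(Z \right)} = 5 - 37 = -32$)
$\frac{1}{a{\left(-46 \right)} + V} = \frac{1}{-32 + 180} = \frac{1}{148}$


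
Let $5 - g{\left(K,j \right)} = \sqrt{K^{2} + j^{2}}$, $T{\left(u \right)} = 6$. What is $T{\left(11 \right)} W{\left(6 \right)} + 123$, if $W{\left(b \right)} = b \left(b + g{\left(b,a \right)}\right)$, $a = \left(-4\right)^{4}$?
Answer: $519 - 936 \sqrt{97} \approx -8699.5$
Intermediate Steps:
$a = 256$
$g{\left(K,j \right)} = 5 - \sqrt{K^{2} + j^{2}}$
$W{\left(b \right)} = b \left(5 + b - \sqrt{65536 + b^{2}}\right)$ ($W{\left(b \right)} = b \left(b - \left(-5 + \sqrt{b^{2} + 256^{2}}\right)\right) = b \left(b - \left(-5 + \sqrt{b^{2} + 65536}\right)\right) = b \left(b - \left(-5 + \sqrt{65536 + b^{2}}\right)\right) = b \left(5 + b - \sqrt{65536 + b^{2}}\right)$)
$T{\left(11 \right)} W{\left(6 \right)} + 123 = 6 \cdot 6 \left(5 + 6 - \sqrt{65536 + 6^{2}}\right) + 123 = 6 \cdot 6 \left(5 + 6 - \sqrt{65536 + 36}\right) + 123 = 6 \cdot 6 \left(5 + 6 - \sqrt{65572}\right) + 123 = 6 \cdot 6 \left(5 + 6 - 26 \sqrt{97}\right) + 123 = 6 \cdot 6 \left(11 - 26 \sqrt{97}\right) + 123 = 6 \left(66 - 156 \sqrt{97}\right) + 123 = \left(396 - 936 \sqrt{97}\right) + 123 = 519 - 936 \sqrt{97}$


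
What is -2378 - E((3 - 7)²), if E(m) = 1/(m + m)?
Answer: -76097/32 ≈ -2378.0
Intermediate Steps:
E(m) = 1/(2*m)
-2378 - E((3 - 7)²) = -2378 - 1/(2*((3 - 7)²)) = -2378 - 1/(2*((-4)²)) = -2378 - 1/(2*16) = -2378 - 1*1/32 = -2378 - 1/32 = -76097/32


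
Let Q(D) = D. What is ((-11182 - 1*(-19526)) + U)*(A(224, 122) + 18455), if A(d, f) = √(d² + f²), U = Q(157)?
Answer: 156885955 + 17002*√16265 ≈ 1.5905e+8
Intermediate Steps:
U = 157
((-11182 - 1*(-19526)) + U)*(A(224, 122) + 18455) = ((-11182 - 1*(-19526)) + 157)*(√(224² + 122²) + 18455) = ((-11182 + 19526) + 157)*(√(50176 + 14884) + 18455) = (8344 + 157)*(√65060 + 18455) = 8501*(2*√16265 + 18455) = 8501*(18455 + 2*√16265) = 156885955 + 17002*√16265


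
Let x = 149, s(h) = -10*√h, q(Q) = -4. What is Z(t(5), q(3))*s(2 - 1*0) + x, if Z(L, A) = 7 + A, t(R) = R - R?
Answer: 149 - 30*√2 ≈ 106.57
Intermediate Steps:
t(R) = 0
Z(t(5), q(3))*s(2 - 1*0) + x = (7 - 4)*(-10*√(2 - 1*0)) + 149 = 3*(-10*√(2 + 0)) + 149 = 3*(-10*√2) + 149 = -30*√2 + 149 = 149 - 30*√2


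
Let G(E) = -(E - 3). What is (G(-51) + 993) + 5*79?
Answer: 1442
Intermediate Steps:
G(E) = 3 - E (G(E) = -(-3 + E) = 3 - E)
(G(-51) + 993) + 5*79 = ((3 - 1*(-51)) + 993) + 5*79 = ((3 + 51) + 993) + 395 = (54 + 993) + 395 = 1047 + 395 = 1442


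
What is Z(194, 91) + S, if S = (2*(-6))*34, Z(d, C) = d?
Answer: -214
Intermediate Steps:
S = -408 (S = -12*34 = -408)
Z(194, 91) + S = 194 - 408 = -214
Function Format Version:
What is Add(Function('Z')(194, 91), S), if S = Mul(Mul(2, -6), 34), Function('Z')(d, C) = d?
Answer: -214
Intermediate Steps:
S = -408 (S = Mul(-12, 34) = -408)
Add(Function('Z')(194, 91), S) = Add(194, -408) = -214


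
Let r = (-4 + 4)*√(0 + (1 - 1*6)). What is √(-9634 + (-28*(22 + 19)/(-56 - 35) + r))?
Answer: I*√1626014/13 ≈ 98.089*I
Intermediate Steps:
r = 0 (r = 0*√(0 + (1 - 6)) = 0*√(0 - 5) = 0*√(-5) = 0*(I*√5) = 0)
√(-9634 + (-28*(22 + 19)/(-56 - 35) + r)) = √(-9634 + (-28*(22 + 19)/(-56 - 35) + 0)) = √(-9634 + (-1148/(-91) + 0)) = √(-9634 + (-1148*(-1)/91 + 0)) = √(-9634 + (-28*(-41/91) + 0)) = √(-9634 + (164/13 + 0)) = √(-9634 + 164/13) = √(-125078/13) = I*√1626014/13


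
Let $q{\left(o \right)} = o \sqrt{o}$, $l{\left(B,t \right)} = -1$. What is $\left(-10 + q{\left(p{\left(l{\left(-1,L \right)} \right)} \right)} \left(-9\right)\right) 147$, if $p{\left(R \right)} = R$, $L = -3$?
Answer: $-1470 + 1323 i \approx -1470.0 + 1323.0 i$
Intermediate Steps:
$q{\left(o \right)} = o^{\frac{3}{2}}$
$\left(-10 + q{\left(p{\left(l{\left(-1,L \right)} \right)} \right)} \left(-9\right)\right) 147 = \left(-10 + \left(-1\right)^{\frac{3}{2}} \left(-9\right)\right) 147 = \left(-10 + - i \left(-9\right)\right) 147 = \left(-10 + 9 i\right) 147 = -1470 + 1323 i$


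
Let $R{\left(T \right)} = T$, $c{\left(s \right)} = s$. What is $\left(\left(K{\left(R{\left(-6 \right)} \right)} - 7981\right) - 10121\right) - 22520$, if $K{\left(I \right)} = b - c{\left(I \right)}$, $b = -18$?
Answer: $-40634$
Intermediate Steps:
$K{\left(I \right)} = -18 - I$
$\left(\left(K{\left(R{\left(-6 \right)} \right)} - 7981\right) - 10121\right) - 22520 = \left(\left(\left(-18 - -6\right) - 7981\right) - 10121\right) - 22520 = \left(\left(\left(-18 + 6\right) - 7981\right) - 10121\right) - 22520 = \left(\left(-12 - 7981\right) - 10121\right) - 22520 = \left(-7993 - 10121\right) - 22520 = -18114 - 22520 = -40634$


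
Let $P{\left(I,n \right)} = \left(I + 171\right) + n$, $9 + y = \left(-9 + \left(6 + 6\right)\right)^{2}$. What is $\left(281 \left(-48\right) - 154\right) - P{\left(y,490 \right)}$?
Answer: $-14303$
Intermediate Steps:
$y = 0$ ($y = -9 + \left(-9 + \left(6 + 6\right)\right)^{2} = -9 + \left(-9 + 12\right)^{2} = -9 + 3^{2} = -9 + 9 = 0$)
$P{\left(I,n \right)} = 171 + I + n$ ($P{\left(I,n \right)} = \left(171 + I\right) + n = 171 + I + n$)
$\left(281 \left(-48\right) - 154\right) - P{\left(y,490 \right)} = \left(281 \left(-48\right) - 154\right) - \left(171 + 0 + 490\right) = \left(-13488 - 154\right) - 661 = -13642 - 661 = -14303$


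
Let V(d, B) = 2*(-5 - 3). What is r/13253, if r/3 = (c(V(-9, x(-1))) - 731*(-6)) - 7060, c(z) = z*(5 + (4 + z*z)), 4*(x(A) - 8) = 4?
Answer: -20742/13253 ≈ -1.5651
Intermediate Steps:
x(A) = 9 (x(A) = 8 + (¼)*4 = 8 + 1 = 9)
V(d, B) = -16 (V(d, B) = 2*(-8) = -16)
c(z) = z*(9 + z²) (c(z) = z*(5 + (4 + z²)) = z*(9 + z²))
r = -20742 (r = 3*((-16*(9 + (-16)²) - 731*(-6)) - 7060) = 3*((-16*(9 + 256) + 4386) - 7060) = 3*((-16*265 + 4386) - 7060) = 3*((-4240 + 4386) - 7060) = 3*(146 - 7060) = 3*(-6914) = -20742)
r/13253 = -20742/13253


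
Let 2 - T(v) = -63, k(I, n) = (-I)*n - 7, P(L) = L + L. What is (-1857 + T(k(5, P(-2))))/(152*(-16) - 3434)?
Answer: 128/419 ≈ 0.30549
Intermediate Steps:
P(L) = 2*L
k(I, n) = -7 - I*n (k(I, n) = -I*n - 7 = -7 - I*n)
T(v) = 65 (T(v) = 2 - 1*(-63) = 2 + 63 = 65)
(-1857 + T(k(5, P(-2))))/(152*(-16) - 3434) = (-1857 + 65)/(152*(-16) - 3434) = -1792/(-2432 - 3434) = -1792/(-5866) = -1792*(-1/5866) = 128/419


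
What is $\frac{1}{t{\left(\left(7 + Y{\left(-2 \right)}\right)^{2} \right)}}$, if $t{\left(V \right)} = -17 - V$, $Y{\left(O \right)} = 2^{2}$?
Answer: $- \frac{1}{138} \approx -0.0072464$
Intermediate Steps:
$Y{\left(O \right)} = 4$
$\frac{1}{t{\left(\left(7 + Y{\left(-2 \right)}\right)^{2} \right)}} = \frac{1}{-17 - \left(7 + 4\right)^{2}} = \frac{1}{-17 - 11^{2}} = \frac{1}{-17 - 121} = \frac{1}{-138} = - \frac{1}{138}$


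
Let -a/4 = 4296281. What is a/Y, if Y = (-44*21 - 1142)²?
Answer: -4296281/1067089 ≈ -4.0262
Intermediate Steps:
a = -17185124 (a = -4*4296281 = -17185124)
Y = 4268356 (Y = (-924 - 1142)² = (-2066)² = 4268356)
a/Y = -17185124/4268356 = -17185124*1/4268356 = -4296281/1067089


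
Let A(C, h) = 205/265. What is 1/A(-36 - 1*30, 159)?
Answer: 53/41 ≈ 1.2927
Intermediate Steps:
A(C, h) = 41/53 (A(C, h) = 205*(1/265) = 41/53)
1/A(-36 - 1*30, 159) = 1/(41/53) = 53/41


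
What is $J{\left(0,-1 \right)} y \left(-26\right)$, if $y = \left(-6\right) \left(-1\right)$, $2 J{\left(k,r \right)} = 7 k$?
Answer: $0$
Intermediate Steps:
$J{\left(k,r \right)} = \frac{7 k}{2}$
$y = 6$
$J{\left(0,-1 \right)} y \left(-26\right) = \frac{7}{2} \cdot 0 \cdot 6 \left(-26\right) = 0 \cdot 6 \left(-26\right) = 0 \left(-26\right) = 0$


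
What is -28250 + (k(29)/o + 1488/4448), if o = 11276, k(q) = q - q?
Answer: -7853407/278 ≈ -28250.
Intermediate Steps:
k(q) = 0
-28250 + (k(29)/o + 1488/4448) = -28250 + (0/11276 + 1488/4448) = -28250 + (0*(1/11276) + 1488*(1/4448)) = -28250 + (0 + 93/278) = -28250 + 93/278 = -7853407/278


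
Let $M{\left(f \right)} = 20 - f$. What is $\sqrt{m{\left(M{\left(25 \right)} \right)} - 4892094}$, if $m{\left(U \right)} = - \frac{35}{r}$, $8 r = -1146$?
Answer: $\frac{i \sqrt{1606216250706}}{573} \approx 2211.8 i$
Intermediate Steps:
$r = - \frac{573}{4}$ ($r = \frac{1}{8} \left(-1146\right) = - \frac{573}{4} \approx -143.25$)
$m{\left(U \right)} = \frac{140}{573}$ ($m{\left(U \right)} = - \frac{35}{- \frac{573}{4}} = \left(-35\right) \left(- \frac{4}{573}\right) = \frac{140}{573}$)
$\sqrt{m{\left(M{\left(25 \right)} \right)} - 4892094} = \sqrt{\frac{140}{573} - 4892094} = \sqrt{- \frac{2803169722}{573}} = \frac{i \sqrt{1606216250706}}{573}$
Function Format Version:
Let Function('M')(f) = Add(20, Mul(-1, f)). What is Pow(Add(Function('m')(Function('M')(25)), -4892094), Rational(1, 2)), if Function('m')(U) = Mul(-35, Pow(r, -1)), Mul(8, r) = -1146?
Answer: Mul(Rational(1, 573), I, Pow(1606216250706, Rational(1, 2))) ≈ Mul(2211.8, I)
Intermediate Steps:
r = Rational(-573, 4) (r = Mul(Rational(1, 8), -1146) = Rational(-573, 4) ≈ -143.25)
Function('m')(U) = Rational(140, 573) (Function('m')(U) = Mul(-35, Pow(Rational(-573, 4), -1)) = Mul(-35, Rational(-4, 573)) = Rational(140, 573))
Pow(Add(Function('m')(Function('M')(25)), -4892094), Rational(1, 2)) = Pow(Add(Rational(140, 573), -4892094), Rational(1, 2)) = Pow(Rational(-2803169722, 573), Rational(1, 2)) = Mul(Rational(1, 573), I, Pow(1606216250706, Rational(1, 2)))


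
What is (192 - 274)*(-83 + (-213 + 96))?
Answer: 16400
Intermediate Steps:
(192 - 274)*(-83 + (-213 + 96)) = -82*(-83 - 117) = -82*(-200) = 16400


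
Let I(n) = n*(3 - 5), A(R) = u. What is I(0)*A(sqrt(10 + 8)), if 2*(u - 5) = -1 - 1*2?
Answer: 0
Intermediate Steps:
u = 7/2 (u = 5 + (-1 - 1*2)/2 = 5 + (-1 - 2)/2 = 5 + (1/2)*(-3) = 5 - 3/2 = 7/2 ≈ 3.5000)
A(R) = 7/2
I(n) = -2*n (I(n) = n*(-2) = -2*n)
I(0)*A(sqrt(10 + 8)) = -2*0*(7/2) = 0*(7/2) = 0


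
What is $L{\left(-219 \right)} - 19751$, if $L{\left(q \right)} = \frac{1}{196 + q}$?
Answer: $- \frac{454274}{23} \approx -19751.0$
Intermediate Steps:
$L{\left(-219 \right)} - 19751 = \frac{1}{196 - 219} - 19751 = \frac{1}{-23} - 19751 = - \frac{1}{23} - 19751 = - \frac{454274}{23}$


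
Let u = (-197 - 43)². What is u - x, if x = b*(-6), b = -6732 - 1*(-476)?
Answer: 20064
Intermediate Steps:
b = -6256 (b = -6732 + 476 = -6256)
u = 57600 (u = (-240)² = 57600)
x = 37536 (x = -6256*(-6) = 37536)
u - x = 57600 - 1*37536 = 57600 - 37536 = 20064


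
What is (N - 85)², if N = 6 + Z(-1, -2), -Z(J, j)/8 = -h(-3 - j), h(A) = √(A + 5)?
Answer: 3969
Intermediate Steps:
h(A) = √(5 + A)
Z(J, j) = 8*√(2 - j) (Z(J, j) = -(-8)*√(5 + (-3 - j)) = -(-8)*√(2 - j) = 8*√(2 - j))
N = 22 (N = 6 + 8*√(2 - 1*(-2)) = 6 + 8*√(2 + 2) = 6 + 8*√4 = 6 + 8*2 = 6 + 16 = 22)
(N - 85)² = (22 - 85)² = (-63)² = 3969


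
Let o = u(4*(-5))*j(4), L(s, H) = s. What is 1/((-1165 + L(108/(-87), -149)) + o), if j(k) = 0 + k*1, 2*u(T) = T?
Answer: -29/34981 ≈ -0.00082902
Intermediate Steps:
u(T) = T/2
j(k) = k (j(k) = 0 + k = k)
o = -40 (o = ((4*(-5))/2)*4 = ((1/2)*(-20))*4 = -10*4 = -40)
1/((-1165 + L(108/(-87), -149)) + o) = 1/((-1165 + 108/(-87)) - 40) = 1/((-1165 + 108*(-1/87)) - 40) = 1/((-1165 - 36/29) - 40) = 1/(-33821/29 - 40) = 1/(-34981/29) = -29/34981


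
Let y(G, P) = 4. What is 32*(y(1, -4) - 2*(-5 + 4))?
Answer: 192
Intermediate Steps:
32*(y(1, -4) - 2*(-5 + 4)) = 32*(4 - 2*(-5 + 4)) = 32*(4 - 2*(-1)) = 32*(4 + 2) = 32*6 = 192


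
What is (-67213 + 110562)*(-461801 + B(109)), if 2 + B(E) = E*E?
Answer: -19503668778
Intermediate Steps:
B(E) = -2 + E**2 (B(E) = -2 + E*E = -2 + E**2)
(-67213 + 110562)*(-461801 + B(109)) = (-67213 + 110562)*(-461801 + (-2 + 109**2)) = 43349*(-461801 + (-2 + 11881)) = 43349*(-461801 + 11879) = 43349*(-449922) = -19503668778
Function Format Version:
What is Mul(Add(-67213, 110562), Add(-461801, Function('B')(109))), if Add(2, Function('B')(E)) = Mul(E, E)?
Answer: -19503668778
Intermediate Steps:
Function('B')(E) = Add(-2, Pow(E, 2)) (Function('B')(E) = Add(-2, Mul(E, E)) = Add(-2, Pow(E, 2)))
Mul(Add(-67213, 110562), Add(-461801, Function('B')(109))) = Mul(Add(-67213, 110562), Add(-461801, Add(-2, Pow(109, 2)))) = Mul(43349, Add(-461801, Add(-2, 11881))) = Mul(43349, Add(-461801, 11879)) = Mul(43349, -449922) = -19503668778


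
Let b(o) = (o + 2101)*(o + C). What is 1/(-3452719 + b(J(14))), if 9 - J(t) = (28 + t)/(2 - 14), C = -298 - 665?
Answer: -4/21846403 ≈ -1.8310e-7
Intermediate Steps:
C = -963
J(t) = 34/3 + t/12 (J(t) = 9 - (28 + t)/(2 - 14) = 9 - (28 + t)/(-12) = 9 - (28 + t)*(-1)/12 = 9 - (-7/3 - t/12) = 9 + (7/3 + t/12) = 34/3 + t/12)
b(o) = (-963 + o)*(2101 + o) (b(o) = (o + 2101)*(o - 963) = (2101 + o)*(-963 + o) = (-963 + o)*(2101 + o))
1/(-3452719 + b(J(14))) = 1/(-3452719 + (-2023263 + (34/3 + (1/12)*14)**2 + 1138*(34/3 + (1/12)*14))) = 1/(-3452719 + (-2023263 + (34/3 + 7/6)**2 + 1138*(34/3 + 7/6))) = 1/(-3452719 + (-2023263 + (25/2)**2 + 1138*(25/2))) = 1/(-3452719 + (-2023263 + 625/4 + 14225)) = 1/(-3452719 - 8035527/4) = 1/(-21846403/4) = -4/21846403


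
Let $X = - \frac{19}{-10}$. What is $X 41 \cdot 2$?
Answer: $\frac{779}{5} \approx 155.8$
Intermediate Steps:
$X = \frac{19}{10}$ ($X = \left(-19\right) \left(- \frac{1}{10}\right) = \frac{19}{10} \approx 1.9$)
$X 41 \cdot 2 = \frac{19}{10} \cdot 41 \cdot 2 = \frac{779}{10} \cdot 2 = \frac{779}{5}$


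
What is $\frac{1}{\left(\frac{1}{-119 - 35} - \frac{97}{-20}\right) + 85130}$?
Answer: $\frac{1540}{131107659} \approx 1.1746 \cdot 10^{-5}$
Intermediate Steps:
$\frac{1}{\left(\frac{1}{-119 - 35} - \frac{97}{-20}\right) + 85130} = \frac{1}{\left(\frac{1}{-154} - - \frac{97}{20}\right) + 85130} = \frac{1}{\left(- \frac{1}{154} + \frac{97}{20}\right) + 85130} = \frac{1}{\frac{7459}{1540} + 85130} = \frac{1}{\frac{131107659}{1540}} = \frac{1540}{131107659}$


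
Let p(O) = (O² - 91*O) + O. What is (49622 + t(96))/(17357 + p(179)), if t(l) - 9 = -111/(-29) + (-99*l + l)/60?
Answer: 1195719/804460 ≈ 1.4864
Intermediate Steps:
t(l) = 372/29 - 49*l/30 (t(l) = 9 + (-111/(-29) + (-99*l + l)/60) = 9 + (-111*(-1/29) - 98*l*(1/60)) = 9 + (111/29 - 49*l/30) = 372/29 - 49*l/30)
p(O) = O² - 90*O
(49622 + t(96))/(17357 + p(179)) = (49622 + (372/29 - 49/30*96))/(17357 + 179*(-90 + 179)) = (49622 + (372/29 - 784/5))/(17357 + 179*89) = (49622 - 20876/145)/(17357 + 15931) = (7174314/145)/33288 = (7174314/145)*(1/33288) = 1195719/804460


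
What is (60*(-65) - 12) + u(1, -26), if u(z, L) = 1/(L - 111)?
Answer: -535945/137 ≈ -3912.0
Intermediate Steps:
u(z, L) = 1/(-111 + L)
(60*(-65) - 12) + u(1, -26) = (60*(-65) - 12) + 1/(-111 - 26) = (-3900 - 12) + 1/(-137) = -3912 - 1/137 = -535945/137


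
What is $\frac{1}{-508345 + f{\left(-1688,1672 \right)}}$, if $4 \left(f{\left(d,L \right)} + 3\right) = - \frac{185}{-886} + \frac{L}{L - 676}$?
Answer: $- \frac{882456}{448594326275} \approx -1.9672 \cdot 10^{-6}$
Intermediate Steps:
$f{\left(d,L \right)} = - \frac{10447}{3544} + \frac{L}{4 \left(-676 + L\right)}$ ($f{\left(d,L \right)} = -3 + \frac{- \frac{185}{-886} + \frac{L}{L - 676}}{4} = -3 + \frac{\left(-185\right) \left(- \frac{1}{886}\right) + \frac{L}{L - 676}}{4} = -3 + \frac{\frac{185}{886} + \frac{L}{-676 + L}}{4} = -3 + \left(\frac{185}{3544} + \frac{L}{4 \left(-676 + L\right)}\right) = - \frac{10447}{3544} + \frac{L}{4 \left(-676 + L\right)}$)
$\frac{1}{-508345 + f{\left(-1688,1672 \right)}} = \frac{1}{-508345 + \frac{7062172 - 15985992}{3544 \left(-676 + 1672\right)}} = \frac{1}{-508345 + \frac{7062172 - 15985992}{3544 \cdot 996}} = \frac{1}{-508345 + \frac{1}{3544} \cdot \frac{1}{996} \left(-8923820\right)} = \frac{1}{-508345 - \frac{2230955}{882456}} = \frac{1}{- \frac{448594326275}{882456}} = - \frac{882456}{448594326275}$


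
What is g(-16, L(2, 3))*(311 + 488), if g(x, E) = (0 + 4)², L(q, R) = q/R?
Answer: 12784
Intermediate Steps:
g(x, E) = 16 (g(x, E) = 4² = 16)
g(-16, L(2, 3))*(311 + 488) = 16*(311 + 488) = 16*799 = 12784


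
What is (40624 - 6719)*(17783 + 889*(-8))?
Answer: 361800255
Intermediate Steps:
(40624 - 6719)*(17783 + 889*(-8)) = 33905*(17783 - 7112) = 33905*10671 = 361800255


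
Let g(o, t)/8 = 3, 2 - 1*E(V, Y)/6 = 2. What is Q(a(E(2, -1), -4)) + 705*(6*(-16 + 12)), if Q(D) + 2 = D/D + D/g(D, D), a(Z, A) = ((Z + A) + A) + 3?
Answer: -406109/24 ≈ -16921.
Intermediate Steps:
E(V, Y) = 0 (E(V, Y) = 12 - 6*2 = 12 - 12 = 0)
g(o, t) = 24 (g(o, t) = 8*3 = 24)
a(Z, A) = 3 + Z + 2*A (a(Z, A) = ((A + Z) + A) + 3 = (Z + 2*A) + 3 = 3 + Z + 2*A)
Q(D) = -1 + D/24 (Q(D) = -2 + (D/D + D/24) = -2 + (1 + D*(1/24)) = -2 + (1 + D/24) = -1 + D/24)
Q(a(E(2, -1), -4)) + 705*(6*(-16 + 12)) = (-1 + (3 + 0 + 2*(-4))/24) + 705*(6*(-16 + 12)) = (-1 + (3 + 0 - 8)/24) + 705*(6*(-4)) = (-1 + (1/24)*(-5)) + 705*(-24) = (-1 - 5/24) - 16920 = -29/24 - 16920 = -406109/24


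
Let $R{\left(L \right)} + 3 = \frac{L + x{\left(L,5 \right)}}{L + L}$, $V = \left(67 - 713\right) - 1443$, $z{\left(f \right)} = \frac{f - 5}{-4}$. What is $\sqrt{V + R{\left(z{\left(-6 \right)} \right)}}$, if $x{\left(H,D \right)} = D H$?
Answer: $i \sqrt{2089} \approx 45.706 i$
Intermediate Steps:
$z{\left(f \right)} = \frac{5}{4} - \frac{f}{4}$ ($z{\left(f \right)} = \left(-5 + f\right) \left(- \frac{1}{4}\right) = \frac{5}{4} - \frac{f}{4}$)
$V = -2089$ ($V = -646 - 1443 = -2089$)
$R{\left(L \right)} = 0$ ($R{\left(L \right)} = -3 + \frac{L + 5 L}{L + L} = -3 + \frac{6 L}{2 L} = -3 + 6 L \frac{1}{2 L} = -3 + 3 = 0$)
$\sqrt{V + R{\left(z{\left(-6 \right)} \right)}} = \sqrt{-2089 + 0} = \sqrt{-2089} = i \sqrt{2089}$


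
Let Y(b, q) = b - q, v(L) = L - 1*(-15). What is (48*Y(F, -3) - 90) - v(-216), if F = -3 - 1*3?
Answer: -33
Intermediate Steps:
v(L) = 15 + L (v(L) = L + 15 = 15 + L)
F = -6 (F = -3 - 3 = -6)
(48*Y(F, -3) - 90) - v(-216) = (48*(-6 - 1*(-3)) - 90) - (15 - 216) = (48*(-6 + 3) - 90) - 1*(-201) = (48*(-3) - 90) + 201 = (-144 - 90) + 201 = -234 + 201 = -33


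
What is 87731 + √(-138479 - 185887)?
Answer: 87731 + I*√324366 ≈ 87731.0 + 569.53*I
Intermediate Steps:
87731 + √(-138479 - 185887) = 87731 + √(-324366) = 87731 + I*√324366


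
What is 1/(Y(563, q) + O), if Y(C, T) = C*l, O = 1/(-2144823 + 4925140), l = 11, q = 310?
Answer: 2780317/17218503182 ≈ 0.00016147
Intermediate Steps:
O = 1/2780317 ≈ 3.5967e-7
Y(C, T) = 11*C (Y(C, T) = C*11 = 11*C)
1/(Y(563, q) + O) = 1/(11*563 + 1/2780317) = 1/(6193 + 1/2780317) = 1/(17218503182/2780317) = 2780317/17218503182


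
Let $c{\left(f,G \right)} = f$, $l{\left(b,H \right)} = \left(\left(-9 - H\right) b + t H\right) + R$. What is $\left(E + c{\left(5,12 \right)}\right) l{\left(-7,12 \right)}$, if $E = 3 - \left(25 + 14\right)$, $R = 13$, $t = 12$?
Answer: $-9424$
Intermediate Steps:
$l{\left(b,H \right)} = 13 + 12 H + b \left(-9 - H\right)$ ($l{\left(b,H \right)} = \left(\left(-9 - H\right) b + 12 H\right) + 13 = \left(b \left(-9 - H\right) + 12 H\right) + 13 = \left(12 H + b \left(-9 - H\right)\right) + 13 = 13 + 12 H + b \left(-9 - H\right)$)
$E = -36$ ($E = 3 - 39 = -36$)
$\left(E + c{\left(5,12 \right)}\right) l{\left(-7,12 \right)} = \left(-36 + 5\right) \left(13 - -63 + 12 \cdot 12 - 12 \left(-7\right)\right) = - 31 \left(13 + 63 + 144 + 84\right) = \left(-31\right) 304 = -9424$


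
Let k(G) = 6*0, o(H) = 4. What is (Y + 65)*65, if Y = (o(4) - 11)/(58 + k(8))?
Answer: 244595/58 ≈ 4217.2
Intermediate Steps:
k(G) = 0
Y = -7/58 (Y = (4 - 11)/(58 + 0) = -7/58 ≈ -0.12069)
(Y + 65)*65 = (-7/58 + 65)*65 = (3763/58)*65 = 244595/58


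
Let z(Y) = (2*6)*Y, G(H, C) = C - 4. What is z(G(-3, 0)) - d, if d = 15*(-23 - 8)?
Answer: 417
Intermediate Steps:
G(H, C) = -4 + C
d = -465 (d = 15*(-31) = -465)
z(Y) = 12*Y
z(G(-3, 0)) - d = 12*(-4 + 0) - 1*(-465) = 12*(-4) + 465 = -48 + 465 = 417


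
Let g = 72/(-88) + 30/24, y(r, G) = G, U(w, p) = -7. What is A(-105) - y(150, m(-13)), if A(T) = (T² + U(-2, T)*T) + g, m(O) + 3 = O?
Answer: 518163/44 ≈ 11776.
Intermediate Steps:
m(O) = -3 + O
g = 19/44 (g = 72*(-1/88) + 30*(1/24) = -9/11 + 5/4 = 19/44 ≈ 0.43182)
A(T) = 19/44 + T² - 7*T (A(T) = (T² - 7*T) + 19/44 = 19/44 + T² - 7*T)
A(-105) - y(150, m(-13)) = (19/44 + (-105)² - 7*(-105)) - (-3 - 13) = (19/44 + 11025 + 735) - 1*(-16) = 517459/44 + 16 = 518163/44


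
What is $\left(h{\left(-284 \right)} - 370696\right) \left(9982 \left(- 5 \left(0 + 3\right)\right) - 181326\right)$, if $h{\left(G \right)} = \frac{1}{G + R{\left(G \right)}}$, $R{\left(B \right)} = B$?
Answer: $\frac{8713200624678}{71} \approx 1.2272 \cdot 10^{11}$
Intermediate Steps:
$h{\left(G \right)} = \frac{1}{2 G}$ ($h{\left(G \right)} = \frac{1}{G + G} = \frac{1}{2 G}$)
$\left(h{\left(-284 \right)} - 370696\right) \left(9982 \left(- 5 \left(0 + 3\right)\right) - 181326\right) = \left(\frac{1}{2 \left(-284\right)} - 370696\right) \left(9982 \left(- 5 \left(0 + 3\right)\right) - 181326\right) = \left(\frac{1}{2} \left(- \frac{1}{284}\right) - 370696\right) \left(9982 \left(\left(-5\right) 3\right) - 181326\right) = \left(- \frac{1}{568} - 370696\right) \left(9982 \left(-15\right) - 181326\right) = - \frac{210555329 \left(-149730 - 181326\right)}{568} = \left(- \frac{210555329}{568}\right) \left(-331056\right) = \frac{8713200624678}{71}$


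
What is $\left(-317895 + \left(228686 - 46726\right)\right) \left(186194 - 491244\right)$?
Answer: $41466971750$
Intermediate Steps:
$\left(-317895 + \left(228686 - 46726\right)\right) \left(186194 - 491244\right) = \left(-317895 + 181960\right) \left(-305050\right) = \left(-135935\right) \left(-305050\right) = 41466971750$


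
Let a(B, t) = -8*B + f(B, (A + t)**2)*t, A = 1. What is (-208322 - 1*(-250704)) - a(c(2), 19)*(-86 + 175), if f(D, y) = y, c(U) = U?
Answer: -632594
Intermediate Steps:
a(B, t) = -8*B + t*(1 + t)**2 (a(B, t) = -8*B + (1 + t)**2*t = -8*B + t*(1 + t)**2)
(-208322 - 1*(-250704)) - a(c(2), 19)*(-86 + 175) = (-208322 - 1*(-250704)) - (-8*2 + 19*(1 + 19)**2)*(-86 + 175) = (-208322 + 250704) - (-16 + 19*20**2)*89 = 42382 - (-16 + 19*400)*89 = 42382 - (-16 + 7600)*89 = 42382 - 7584*89 = 42382 - 1*674976 = 42382 - 674976 = -632594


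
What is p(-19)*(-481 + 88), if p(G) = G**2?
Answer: -141873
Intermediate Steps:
p(-19)*(-481 + 88) = (-19)**2*(-481 + 88) = 361*(-393) = -141873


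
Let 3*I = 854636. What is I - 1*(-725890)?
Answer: 3032306/3 ≈ 1.0108e+6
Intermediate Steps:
I = 854636/3 (I = (1/3)*854636 = 854636/3 ≈ 2.8488e+5)
I - 1*(-725890) = 854636/3 - 1*(-725890) = 854636/3 + 725890 = 3032306/3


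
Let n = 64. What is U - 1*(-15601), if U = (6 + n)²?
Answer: 20501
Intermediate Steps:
U = 4900 (U = (6 + 64)² = 70² = 4900)
U - 1*(-15601) = 4900 - 1*(-15601) = 4900 + 15601 = 20501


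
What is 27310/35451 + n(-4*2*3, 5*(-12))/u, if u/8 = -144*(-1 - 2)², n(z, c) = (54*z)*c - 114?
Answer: -5081231/756288 ≈ -6.7186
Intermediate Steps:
n(z, c) = -114 + 54*c*z (n(z, c) = 54*c*z - 114 = -114 + 54*c*z)
u = -10368 (u = 8*(-144*(-1 - 2)²) = 8*(-144*(-3)²) = 8*(-144*9) = 8*(-1296) = -10368)
27310/35451 + n(-4*2*3, 5*(-12))/u = 27310/35451 + (-114 + 54*(5*(-12))*(-4*2*3))/(-10368) = 27310*(1/35451) + (-114 + 54*(-60)*(-8*3))*(-1/10368) = 27310/35451 + (-114 + 54*(-60)*(-24))*(-1/10368) = 27310/35451 + (-114 + 77760)*(-1/10368) = 27310/35451 + 77646*(-1/10368) = 27310/35451 - 12941/1728 = -5081231/756288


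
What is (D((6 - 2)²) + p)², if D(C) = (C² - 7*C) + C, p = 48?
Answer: 43264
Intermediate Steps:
D(C) = C² - 6*C
(D((6 - 2)²) + p)² = ((6 - 2)²*(-6 + (6 - 2)²) + 48)² = (4²*(-6 + 4²) + 48)² = (16*(-6 + 16) + 48)² = (16*10 + 48)² = (160 + 48)² = 208² = 43264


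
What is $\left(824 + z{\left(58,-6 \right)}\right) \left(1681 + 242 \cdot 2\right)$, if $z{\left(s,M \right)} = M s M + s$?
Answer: $6430050$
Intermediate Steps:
$z{\left(s,M \right)} = s + s M^{2}$ ($z{\left(s,M \right)} = s M^{2} + s = s + s M^{2}$)
$\left(824 + z{\left(58,-6 \right)}\right) \left(1681 + 242 \cdot 2\right) = \left(824 + 58 \left(1 + \left(-6\right)^{2}\right)\right) \left(1681 + 242 \cdot 2\right) = \left(824 + 58 \left(1 + 36\right)\right) \left(1681 + 484\right) = \left(824 + 58 \cdot 37\right) 2165 = \left(824 + 2146\right) 2165 = 2970 \cdot 2165 = 6430050$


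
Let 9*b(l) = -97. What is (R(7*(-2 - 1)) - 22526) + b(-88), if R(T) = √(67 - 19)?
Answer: -202831/9 + 4*√3 ≈ -22530.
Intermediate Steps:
R(T) = 4*√3 (R(T) = √48 = 4*√3)
b(l) = -97/9 (b(l) = (⅑)*(-97) = -97/9)
(R(7*(-2 - 1)) - 22526) + b(-88) = (4*√3 - 22526) - 97/9 = (-22526 + 4*√3) - 97/9 = -202831/9 + 4*√3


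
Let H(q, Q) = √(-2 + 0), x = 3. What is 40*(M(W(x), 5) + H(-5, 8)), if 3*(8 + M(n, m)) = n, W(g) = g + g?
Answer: -240 + 40*I*√2 ≈ -240.0 + 56.569*I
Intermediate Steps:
W(g) = 2*g
M(n, m) = -8 + n/3
H(q, Q) = I*√2 (H(q, Q) = √(-2) = I*√2)
40*(M(W(x), 5) + H(-5, 8)) = 40*((-8 + (2*3)/3) + I*√2) = 40*((-8 + (⅓)*6) + I*√2) = 40*((-8 + 2) + I*√2) = 40*(-6 + I*√2) = -240 + 40*I*√2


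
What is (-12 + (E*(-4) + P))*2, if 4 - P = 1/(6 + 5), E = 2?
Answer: -354/11 ≈ -32.182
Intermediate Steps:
P = 43/11 (P = 4 - 1/(6 + 5) = 4 - 1/11 = 43/11 ≈ 3.9091)
(-12 + (E*(-4) + P))*2 = (-12 + (2*(-4) + 43/11))*2 = (-4*3 + (-8 + 43/11))*2 = (-12 - 45/11)*2 = -177/11*2 = -354/11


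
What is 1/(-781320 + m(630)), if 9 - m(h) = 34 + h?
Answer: -1/781975 ≈ -1.2788e-6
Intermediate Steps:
m(h) = -25 - h (m(h) = 9 - (34 + h) = 9 + (-34 - h) = -25 - h)
1/(-781320 + m(630)) = 1/(-781320 + (-25 - 1*630)) = 1/(-781320 + (-25 - 630)) = 1/(-781320 - 655) = 1/(-781975) = -1/781975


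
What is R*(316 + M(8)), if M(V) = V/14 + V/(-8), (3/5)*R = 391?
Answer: 4318595/21 ≈ 2.0565e+5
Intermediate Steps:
R = 1955/3 (R = (5/3)*391 = 1955/3 ≈ 651.67)
M(V) = -3*V/56 (M(V) = V*(1/14) + V*(-1/8) = V/14 - V/8 = -3*V/56)
R*(316 + M(8)) = 1955*(316 - 3/56*8)/3 = 1955*(316 - 3/7)/3 = (1955/3)*(2209/7) = 4318595/21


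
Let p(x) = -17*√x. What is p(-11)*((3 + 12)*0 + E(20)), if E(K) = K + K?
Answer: -680*I*√11 ≈ -2255.3*I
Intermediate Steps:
E(K) = 2*K
p(-11)*((3 + 12)*0 + E(20)) = (-17*I*√11)*((3 + 12)*0 + 2*20) = (-17*I*√11)*(15*0 + 40) = (-17*I*√11)*(0 + 40) = -17*I*√11*40 = -680*I*√11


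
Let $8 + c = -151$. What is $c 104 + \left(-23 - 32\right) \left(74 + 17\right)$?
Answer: $-21541$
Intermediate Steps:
$c = -159$ ($c = -8 - 151 = -159$)
$c 104 + \left(-23 - 32\right) \left(74 + 17\right) = \left(-159\right) 104 + \left(-23 - 32\right) \left(74 + 17\right) = -16536 - 5005 = -21541$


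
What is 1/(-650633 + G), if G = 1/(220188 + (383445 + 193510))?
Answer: -797143/518647541518 ≈ -1.5370e-6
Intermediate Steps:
G = 1/797143 (G = 1/(220188 + 576955) = 1/797143 ≈ 1.2545e-6)
1/(-650633 + G) = 1/(-650633 + 1/797143) = 1/(-518647541518/797143) = -797143/518647541518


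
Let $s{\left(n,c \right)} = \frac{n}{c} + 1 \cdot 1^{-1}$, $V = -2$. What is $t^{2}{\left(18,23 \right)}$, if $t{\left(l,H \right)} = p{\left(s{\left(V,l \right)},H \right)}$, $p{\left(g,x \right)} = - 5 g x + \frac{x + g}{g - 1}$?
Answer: $\frac{8151025}{81} \approx 1.0063 \cdot 10^{5}$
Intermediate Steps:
$s{\left(n,c \right)} = 1 + \frac{n}{c}$ ($s{\left(n,c \right)} = \frac{n}{c} + 1 \cdot 1 = \frac{n}{c} + 1 = 1 + \frac{n}{c}$)
$p{\left(g,x \right)} = \frac{g + x}{-1 + g} - 5 g x$ ($p{\left(g,x \right)} = - 5 g x + \frac{g + x}{-1 + g} = \frac{g + x}{-1 + g} - 5 g x$)
$t{\left(l,H \right)} = \frac{H + \frac{-2 + l}{l} - \frac{5 H \left(-2 + l\right)^{2}}{l^{2}} + \frac{5 H \left(-2 + l\right)}{l}}{-1 + \frac{-2 + l}{l}}$ ($t{\left(l,H \right)} = \frac{\frac{l - 2}{l} + H - 5 H \left(\frac{l - 2}{l}\right)^{2} + 5 \frac{l - 2}{l} H}{-1 + \frac{l - 2}{l}} = \frac{\frac{-2 + l}{l} + H - 5 H \left(\frac{-2 + l}{l}\right)^{2} + 5 \frac{-2 + l}{l} H}{-1 + \frac{-2 + l}{l}} = \frac{\frac{-2 + l}{l} + H - 5 H \frac{\left(-2 + l\right)^{2}}{l^{2}} + \frac{5 H \left(-2 + l\right)}{l}}{-1 + \frac{-2 + l}{l}} = \frac{\frac{-2 + l}{l} + H - \frac{5 H \left(-2 + l\right)^{2}}{l^{2}} + \frac{5 H \left(-2 + l\right)}{l}}{-1 + \frac{-2 + l}{l}} = \frac{H + \frac{-2 + l}{l} - \frac{5 H \left(-2 + l\right)^{2}}{l^{2}} + \frac{5 H \left(-2 + l\right)}{l}}{-1 + \frac{-2 + l}{l}}$)
$t^{2}{\left(18,23 \right)} = \left(1 - 115 - 9 + 10 \cdot 23 \cdot \frac{1}{18} - \frac{23}{2} \cdot 18\right)^{2} = \left(1 - 115 - 9 + 10 \cdot 23 \cdot \frac{1}{18} - 207\right)^{2} = \left(1 - 115 - 9 + \frac{115}{9} - 207\right)^{2} = \left(- \frac{2855}{9}\right)^{2} = \frac{8151025}{81}$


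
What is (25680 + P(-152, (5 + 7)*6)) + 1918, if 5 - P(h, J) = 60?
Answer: 27543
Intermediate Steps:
P(h, J) = -55 (P(h, J) = 5 - 1*60 = 5 - 60 = -55)
(25680 + P(-152, (5 + 7)*6)) + 1918 = (25680 - 55) + 1918 = 25625 + 1918 = 27543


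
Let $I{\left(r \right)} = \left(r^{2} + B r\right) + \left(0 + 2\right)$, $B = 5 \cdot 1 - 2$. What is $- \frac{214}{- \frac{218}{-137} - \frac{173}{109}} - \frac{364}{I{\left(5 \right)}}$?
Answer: $- \frac{9588572}{183} \approx -52397.0$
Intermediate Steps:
$B = 3$ ($B = 5 - 2 = 3$)
$I{\left(r \right)} = 2 + r^{2} + 3 r$ ($I{\left(r \right)} = \left(r^{2} + 3 r\right) + \left(0 + 2\right) = \left(r^{2} + 3 r\right) + 2 = 2 + r^{2} + 3 r$)
$- \frac{214}{- \frac{218}{-137} - \frac{173}{109}} - \frac{364}{I{\left(5 \right)}} = - \frac{214}{- \frac{218}{-137} - \frac{173}{109}} - \frac{364}{2 + 5^{2} + 3 \cdot 5} = - \frac{214}{\left(-218\right) \left(- \frac{1}{137}\right) - \frac{173}{109}} - \frac{364}{2 + 25 + 15} = - \frac{214}{\frac{218}{137} - \frac{173}{109}} - \frac{364}{42} = - \frac{214}{\frac{61}{14933}} - \frac{26}{3} = \left(-214\right) \frac{14933}{61} - \frac{26}{3} = - \frac{3195662}{61} - \frac{26}{3} = - \frac{9588572}{183}$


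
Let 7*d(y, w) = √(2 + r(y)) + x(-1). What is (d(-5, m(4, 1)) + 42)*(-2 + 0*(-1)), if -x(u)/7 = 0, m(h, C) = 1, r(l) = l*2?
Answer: -84 - 4*I*√2/7 ≈ -84.0 - 0.80812*I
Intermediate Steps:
r(l) = 2*l
x(u) = 0 (x(u) = -7*0 = 0)
d(y, w) = √(2 + 2*y)/7 (d(y, w) = (√(2 + 2*y) + 0)/7 = √(2 + 2*y)/7)
(d(-5, m(4, 1)) + 42)*(-2 + 0*(-1)) = (√(2 + 2*(-5))/7 + 42)*(-2 + 0*(-1)) = (√(2 - 10)/7 + 42)*(-2 + 0) = (√(-8)/7 + 42)*(-2) = ((2*I*√2)/7 + 42)*(-2) = (2*I*√2/7 + 42)*(-2) = (42 + 2*I*√2/7)*(-2) = -84 - 4*I*√2/7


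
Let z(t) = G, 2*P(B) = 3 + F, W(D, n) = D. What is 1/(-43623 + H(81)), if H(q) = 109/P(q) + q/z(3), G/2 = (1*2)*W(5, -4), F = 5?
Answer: -10/435917 ≈ -2.2940e-5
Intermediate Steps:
G = 20 (G = 2*((1*2)*5) = 2*(2*5) = 2*10 = 20)
P(B) = 4 (P(B) = (3 + 5)/2 = (½)*8 = 4)
z(t) = 20
H(q) = 109/4 + q/20
1/(-43623 + H(81)) = 1/(-43623 + (109/4 + (1/20)*81)) = 1/(-43623 + (109/4 + 81/20)) = 1/(-43623 + 313/10) = 1/(-435917/10) = -10/435917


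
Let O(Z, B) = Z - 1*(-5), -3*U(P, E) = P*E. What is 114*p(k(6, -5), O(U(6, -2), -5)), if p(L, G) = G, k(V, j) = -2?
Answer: 1026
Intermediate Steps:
U(P, E) = -E*P/3 (U(P, E) = -P*E/3 = -E*P/3)
O(Z, B) = 5 + Z (O(Z, B) = Z + 5 = 5 + Z)
114*p(k(6, -5), O(U(6, -2), -5)) = 114*(5 - 1/3*(-2)*6) = 114*(5 + 4) = 114*9 = 1026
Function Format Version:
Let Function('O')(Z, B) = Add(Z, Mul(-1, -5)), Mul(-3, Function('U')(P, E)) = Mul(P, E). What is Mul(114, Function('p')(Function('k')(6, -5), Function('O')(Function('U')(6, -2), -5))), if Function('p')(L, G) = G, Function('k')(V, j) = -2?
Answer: 1026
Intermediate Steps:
Function('U')(P, E) = Mul(Rational(-1, 3), E, P) (Function('U')(P, E) = Mul(Rational(-1, 3), Mul(P, E)) = Mul(Rational(-1, 3), Mul(E, P)) = Mul(Rational(-1, 3), E, P))
Function('O')(Z, B) = Add(5, Z) (Function('O')(Z, B) = Add(Z, 5) = Add(5, Z))
Mul(114, Function('p')(Function('k')(6, -5), Function('O')(Function('U')(6, -2), -5))) = Mul(114, Add(5, Mul(Rational(-1, 3), -2, 6))) = Mul(114, Add(5, 4)) = Mul(114, 9) = 1026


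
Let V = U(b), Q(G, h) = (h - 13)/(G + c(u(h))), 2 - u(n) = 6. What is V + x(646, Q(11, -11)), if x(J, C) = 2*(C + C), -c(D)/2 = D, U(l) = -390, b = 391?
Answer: -7506/19 ≈ -395.05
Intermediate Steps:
u(n) = -4 (u(n) = 2 - 1*6 = 2 - 6 = -4)
c(D) = -2*D
Q(G, h) = (-13 + h)/(8 + G) (Q(G, h) = (h - 13)/(G - 2*(-4)) = (-13 + h)/(G + 8) = (-13 + h)/(8 + G))
x(J, C) = 4*C (x(J, C) = 2*(2*C) = 4*C)
V = -390
V + x(646, Q(11, -11)) = -390 + 4*((-13 - 11)/(8 + 11)) = -390 + 4*(-24/19) = -390 - 96/19 = -7506/19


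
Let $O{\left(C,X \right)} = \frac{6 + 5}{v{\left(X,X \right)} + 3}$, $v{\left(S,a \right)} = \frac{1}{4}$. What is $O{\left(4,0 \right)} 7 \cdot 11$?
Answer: $\frac{3388}{13} \approx 260.62$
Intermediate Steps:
$v{\left(S,a \right)} = \frac{1}{4}$
$O{\left(C,X \right)} = \frac{44}{13}$ ($O{\left(C,X \right)} = \frac{6 + 5}{\frac{1}{4} + 3} = \frac{11}{\frac{13}{4}} = 11 \cdot \frac{4}{13} = \frac{44}{13}$)
$O{\left(4,0 \right)} 7 \cdot 11 = \frac{44}{13} \cdot 7 \cdot 11 = \frac{308}{13} \cdot 11 = \frac{3388}{13}$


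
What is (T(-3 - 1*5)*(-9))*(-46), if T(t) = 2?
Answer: 828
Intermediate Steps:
(T(-3 - 1*5)*(-9))*(-46) = (2*(-9))*(-46) = -18*(-46) = 828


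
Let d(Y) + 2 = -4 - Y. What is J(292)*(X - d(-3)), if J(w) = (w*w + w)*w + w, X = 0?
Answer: 74947932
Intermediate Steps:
d(Y) = -6 - Y (d(Y) = -2 + (-4 - Y) = -6 - Y)
J(w) = w + w*(w + w²) (J(w) = (w² + w)*w + w = (w + w²)*w + w = w*(w + w²) + w = w + w*(w + w²))
J(292)*(X - d(-3)) = (292*(1 + 292 + 292²))*(0 - (-6 - 1*(-3))) = (292*(1 + 292 + 85264))*(0 - (-6 + 3)) = (292*85557)*(0 - 1*(-3)) = 24982644*(0 + 3) = 24982644*3 = 74947932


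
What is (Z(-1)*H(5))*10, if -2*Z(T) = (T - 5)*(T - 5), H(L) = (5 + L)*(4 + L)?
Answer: -16200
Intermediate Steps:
H(L) = (4 + L)*(5 + L)
Z(T) = -(-5 + T)²/2 (Z(T) = -(T - 5)*(T - 5)/2 = -(-5 + T)*(-5 + T)/2 = -(-5 + T)²/2)
(Z(-1)*H(5))*10 = ((-(-5 - 1)²/2)*(20 + 5² + 9*5))*10 = ((-½*(-6)²)*(20 + 25 + 45))*10 = (-½*36*90)*10 = -18*90*10 = -1620*10 = -16200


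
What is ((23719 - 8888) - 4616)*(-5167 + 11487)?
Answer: 64558800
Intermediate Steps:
((23719 - 8888) - 4616)*(-5167 + 11487) = (14831 - 4616)*6320 = 10215*6320 = 64558800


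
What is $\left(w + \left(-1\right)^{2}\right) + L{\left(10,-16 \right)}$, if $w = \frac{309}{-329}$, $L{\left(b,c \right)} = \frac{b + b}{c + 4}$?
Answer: $- \frac{1585}{987} \approx -1.6059$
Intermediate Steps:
$L{\left(b,c \right)} = \frac{2 b}{4 + c}$
$w = - \frac{309}{329}$ ($w = 309 \left(- \frac{1}{329}\right) = - \frac{309}{329} \approx -0.93921$)
$\left(w + \left(-1\right)^{2}\right) + L{\left(10,-16 \right)} = \left(- \frac{309}{329} + \left(-1\right)^{2}\right) + 2 \cdot 10 \frac{1}{4 - 16} = \left(- \frac{309}{329} + 1\right) + 2 \cdot 10 \frac{1}{-12} = \frac{20}{329} + 2 \cdot 10 \left(- \frac{1}{12}\right) = \frac{20}{329} - \frac{5}{3} = - \frac{1585}{987}$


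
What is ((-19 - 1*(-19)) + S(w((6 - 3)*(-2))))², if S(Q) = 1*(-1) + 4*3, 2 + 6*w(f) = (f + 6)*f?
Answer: 121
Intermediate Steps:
w(f) = -⅓ + f*(6 + f)/6 (w(f) = -⅓ + ((f + 6)*f)/6 = -⅓ + ((6 + f)*f)/6 = -⅓ + (f*(6 + f))/6 = -⅓ + f*(6 + f)/6)
S(Q) = 11 (S(Q) = -1 + 12 = 11)
((-19 - 1*(-19)) + S(w((6 - 3)*(-2))))² = ((-19 - 1*(-19)) + 11)² = ((-19 + 19) + 11)² = (0 + 11)² = 11² = 121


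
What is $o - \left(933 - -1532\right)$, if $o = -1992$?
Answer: $-4457$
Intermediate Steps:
$o - \left(933 - -1532\right) = -1992 - \left(933 - -1532\right) = -1992 - \left(933 + 1532\right) = -1992 - 2465 = -4457$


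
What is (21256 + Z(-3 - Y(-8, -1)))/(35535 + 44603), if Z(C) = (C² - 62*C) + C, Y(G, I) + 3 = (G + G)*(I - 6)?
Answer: 20316/40069 ≈ 0.50703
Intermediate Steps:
Y(G, I) = -3 + 2*G*(-6 + I) (Y(G, I) = -3 + (G + G)*(I - 6) = -3 + (2*G)*(-6 + I) = -3 + 2*G*(-6 + I))
Z(C) = C² - 61*C
(21256 + Z(-3 - Y(-8, -1)))/(35535 + 44603) = (21256 + (-3 - (-3 - 12*(-8) + 2*(-8)*(-1)))*(-61 + (-3 - (-3 - 12*(-8) + 2*(-8)*(-1)))))/(35535 + 44603) = (21256 + (-3 - (-3 + 96 + 16))*(-61 + (-3 - (-3 + 96 + 16))))/80138 = (21256 + (-3 - 1*109)*(-61 + (-3 - 1*109)))*(1/80138) = (21256 + (-3 - 109)*(-61 + (-3 - 109)))*(1/80138) = (21256 - 112*(-61 - 112))*(1/80138) = (21256 - 112*(-173))*(1/80138) = (21256 + 19376)*(1/80138) = 40632*(1/80138) = 20316/40069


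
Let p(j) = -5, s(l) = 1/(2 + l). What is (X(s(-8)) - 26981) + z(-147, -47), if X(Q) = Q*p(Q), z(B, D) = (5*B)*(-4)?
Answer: -144241/6 ≈ -24040.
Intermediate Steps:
z(B, D) = -20*B
X(Q) = -5*Q (X(Q) = Q*(-5) = -5*Q)
(X(s(-8)) - 26981) + z(-147, -47) = (-5/(2 - 8) - 26981) - 20*(-147) = (-5/(-6) - 26981) + 2940 = (-5*(-⅙) - 26981) + 2940 = (⅚ - 26981) + 2940 = -161881/6 + 2940 = -144241/6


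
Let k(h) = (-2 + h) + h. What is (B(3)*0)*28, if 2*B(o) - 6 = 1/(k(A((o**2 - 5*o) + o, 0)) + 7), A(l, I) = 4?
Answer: 0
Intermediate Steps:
k(h) = -2 + 2*h
B(o) = 79/26 (B(o) = 3 + 1/(2*((-2 + 2*4) + 7)) = 3 + 1/(2*((-2 + 8) + 7)) = 3 + 1/(2*(6 + 7)) = 3 + (1/2)/13 = 3 + (1/2)*(1/13) = 3 + 1/26 = 79/26)
(B(3)*0)*28 = ((79/26)*0)*28 = 0*28 = 0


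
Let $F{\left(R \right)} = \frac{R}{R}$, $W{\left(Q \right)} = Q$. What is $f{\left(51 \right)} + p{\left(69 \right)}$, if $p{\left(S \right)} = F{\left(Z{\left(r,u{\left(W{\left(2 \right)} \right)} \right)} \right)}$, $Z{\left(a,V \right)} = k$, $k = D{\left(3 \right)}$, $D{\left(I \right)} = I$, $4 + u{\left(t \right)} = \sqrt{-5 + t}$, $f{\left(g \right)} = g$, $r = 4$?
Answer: $52$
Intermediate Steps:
$u{\left(t \right)} = -4 + \sqrt{-5 + t}$
$k = 3$
$Z{\left(a,V \right)} = 3$
$F{\left(R \right)} = 1$
$p{\left(S \right)} = 1$
$f{\left(51 \right)} + p{\left(69 \right)} = 51 + 1 = 52$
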